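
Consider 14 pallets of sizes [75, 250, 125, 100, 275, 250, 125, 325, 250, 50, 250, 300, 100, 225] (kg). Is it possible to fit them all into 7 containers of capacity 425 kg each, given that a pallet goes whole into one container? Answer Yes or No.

No

Total = 2700 kg; ⌈2700/425⌉ = 7.
8 pallets each exceed half the capacity and cannot share a container, forcing at least 8 containers.
At least 8 containers are required, but only 7 are allowed.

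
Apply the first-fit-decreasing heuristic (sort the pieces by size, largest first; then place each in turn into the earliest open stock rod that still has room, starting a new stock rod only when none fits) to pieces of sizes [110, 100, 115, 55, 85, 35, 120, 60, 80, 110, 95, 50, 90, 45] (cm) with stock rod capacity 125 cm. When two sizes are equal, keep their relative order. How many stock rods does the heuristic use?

Sorted descending: 120, 115, 110, 110, 100, 95, 90, 85, 80, 60, 55, 50, 45, 35.
  120 → stock rod 1 (new)  [load 120/125]
  115 → stock rod 2 (new)  [load 115/125]
  110 → stock rod 3 (new)  [load 110/125]
  110 → stock rod 4 (new)  [load 110/125]
  100 → stock rod 5 (new)  [load 100/125]
  95 → stock rod 6 (new)  [load 95/125]
  90 → stock rod 7 (new)  [load 90/125]
  85 → stock rod 8 (new)  [load 85/125]
  80 → stock rod 9 (new)  [load 80/125]
  60 → stock rod 10 (new)  [load 60/125]
  55 → stock rod 10  [load 115/125]
  50 → stock rod 11 (new)  [load 50/125]
  45 → stock rod 9  [load 125/125]
  35 → stock rod 7  [load 125/125]
11 stock rods opened.

11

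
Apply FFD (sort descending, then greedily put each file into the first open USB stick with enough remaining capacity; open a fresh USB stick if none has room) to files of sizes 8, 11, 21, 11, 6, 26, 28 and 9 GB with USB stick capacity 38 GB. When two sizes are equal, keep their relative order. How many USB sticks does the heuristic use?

4

Sorted descending: 28, 26, 21, 11, 11, 9, 8, 6.
  28 → USB stick 1 (new)  [load 28/38]
  26 → USB stick 2 (new)  [load 26/38]
  21 → USB stick 3 (new)  [load 21/38]
  11 → USB stick 2  [load 37/38]
  11 → USB stick 3  [load 32/38]
  9 → USB stick 1  [load 37/38]
  8 → USB stick 4 (new)  [load 8/38]
  6 → USB stick 3  [load 38/38]
4 USB sticks opened.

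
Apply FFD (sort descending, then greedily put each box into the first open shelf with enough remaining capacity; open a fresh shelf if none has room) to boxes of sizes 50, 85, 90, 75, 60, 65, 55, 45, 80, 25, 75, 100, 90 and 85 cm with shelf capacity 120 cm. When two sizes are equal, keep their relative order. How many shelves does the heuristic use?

Sorted descending: 100, 90, 90, 85, 85, 80, 75, 75, 65, 60, 55, 50, 45, 25.
  100 → shelf 1 (new)  [load 100/120]
  90 → shelf 2 (new)  [load 90/120]
  90 → shelf 3 (new)  [load 90/120]
  85 → shelf 4 (new)  [load 85/120]
  85 → shelf 5 (new)  [load 85/120]
  80 → shelf 6 (new)  [load 80/120]
  75 → shelf 7 (new)  [load 75/120]
  75 → shelf 8 (new)  [load 75/120]
  65 → shelf 9 (new)  [load 65/120]
  60 → shelf 10 (new)  [load 60/120]
  55 → shelf 9  [load 120/120]
  50 → shelf 10  [load 110/120]
  45 → shelf 7  [load 120/120]
  25 → shelf 2  [load 115/120]
10 shelves opened.

10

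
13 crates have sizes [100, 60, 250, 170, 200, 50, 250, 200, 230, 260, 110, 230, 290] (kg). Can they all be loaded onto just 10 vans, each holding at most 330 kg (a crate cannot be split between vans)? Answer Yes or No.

A valid assignment using 9 vans:
  van 1: 290 = 290
  van 2: 260 + 60 = 320
  van 3: 250 + 50 = 300
  van 4: 250 = 250
  van 5: 230 + 100 = 330
  van 6: 230 = 230
  van 7: 200 + 110 = 310
  van 8: 200 = 200
  van 9: 170 = 170
That uses only 9 ≤ 10, so 10 vans are enough.

Yes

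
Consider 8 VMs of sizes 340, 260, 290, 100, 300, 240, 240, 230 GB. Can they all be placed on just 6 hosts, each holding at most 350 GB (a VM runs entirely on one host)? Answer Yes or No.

Total = 2000 GB; ⌈2000/350⌉ = 6.
7 VMs each exceed half the capacity and cannot share a host, forcing at least 7 hosts.
At least 7 hosts are required, but only 6 are allowed.

No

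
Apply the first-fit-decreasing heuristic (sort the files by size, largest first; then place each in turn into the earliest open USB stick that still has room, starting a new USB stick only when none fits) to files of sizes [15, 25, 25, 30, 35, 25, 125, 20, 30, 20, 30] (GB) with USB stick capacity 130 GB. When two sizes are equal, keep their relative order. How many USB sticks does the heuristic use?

3

Sorted descending: 125, 35, 30, 30, 30, 25, 25, 25, 20, 20, 15.
  125 → USB stick 1 (new)  [load 125/130]
  35 → USB stick 2 (new)  [load 35/130]
  30 → USB stick 2  [load 65/130]
  30 → USB stick 2  [load 95/130]
  30 → USB stick 2  [load 125/130]
  25 → USB stick 3 (new)  [load 25/130]
  25 → USB stick 3  [load 50/130]
  25 → USB stick 3  [load 75/130]
  20 → USB stick 3  [load 95/130]
  20 → USB stick 3  [load 115/130]
  15 → USB stick 3  [load 130/130]
3 USB sticks opened.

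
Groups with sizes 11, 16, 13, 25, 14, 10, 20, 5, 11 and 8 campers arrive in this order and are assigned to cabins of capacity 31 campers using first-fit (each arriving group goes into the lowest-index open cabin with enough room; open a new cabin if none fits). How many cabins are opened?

5

  11 → cabin 1 (new)  [load 11/31]
  16 → cabin 1  [load 27/31]
  13 → cabin 2 (new)  [load 13/31]
  25 → cabin 3 (new)  [load 25/31]
  14 → cabin 2  [load 27/31]
  10 → cabin 4 (new)  [load 10/31]
  20 → cabin 4  [load 30/31]
  5 → cabin 3  [load 30/31]
  11 → cabin 5 (new)  [load 11/31]
  8 → cabin 5  [load 19/31]
5 cabins opened.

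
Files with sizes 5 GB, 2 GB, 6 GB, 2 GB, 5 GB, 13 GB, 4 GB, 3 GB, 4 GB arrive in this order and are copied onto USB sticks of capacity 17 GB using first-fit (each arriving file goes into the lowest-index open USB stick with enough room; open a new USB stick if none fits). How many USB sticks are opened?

  5 → USB stick 1 (new)  [load 5/17]
  2 → USB stick 1  [load 7/17]
  6 → USB stick 1  [load 13/17]
  2 → USB stick 1  [load 15/17]
  5 → USB stick 2 (new)  [load 5/17]
  13 → USB stick 3 (new)  [load 13/17]
  4 → USB stick 2  [load 9/17]
  3 → USB stick 2  [load 12/17]
  4 → USB stick 2  [load 16/17]
3 USB sticks opened.

3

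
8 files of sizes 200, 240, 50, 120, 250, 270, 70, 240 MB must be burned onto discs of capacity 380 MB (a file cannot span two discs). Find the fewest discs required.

5

Total = 270 + 250 + 240 + 240 + 200 + 120 + 70 + 50 = 1440 MB.
Lower bound: ⌈1440/380⌉ = 4 discs.
Also, 5 files each exceed 190 MB, and no two of those can share a disc, so at least 5 discs are needed.
A packing using 5 discs:
  disc 1: 270 + 70 = 340
  disc 2: 250 + 120 = 370
  disc 3: 240 + 50 = 290
  disc 4: 240 = 240
  disc 5: 200 = 200
This matches the lower bound, so 5 is optimal.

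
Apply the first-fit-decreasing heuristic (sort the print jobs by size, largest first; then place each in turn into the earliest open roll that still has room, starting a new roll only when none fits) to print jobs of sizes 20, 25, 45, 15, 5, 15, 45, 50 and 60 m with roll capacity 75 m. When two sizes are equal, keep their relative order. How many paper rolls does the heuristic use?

Sorted descending: 60, 50, 45, 45, 25, 20, 15, 15, 5.
  60 → roll 1 (new)  [load 60/75]
  50 → roll 2 (new)  [load 50/75]
  45 → roll 3 (new)  [load 45/75]
  45 → roll 4 (new)  [load 45/75]
  25 → roll 2  [load 75/75]
  20 → roll 3  [load 65/75]
  15 → roll 1  [load 75/75]
  15 → roll 4  [load 60/75]
  5 → roll 3  [load 70/75]
4 paper rolls opened.

4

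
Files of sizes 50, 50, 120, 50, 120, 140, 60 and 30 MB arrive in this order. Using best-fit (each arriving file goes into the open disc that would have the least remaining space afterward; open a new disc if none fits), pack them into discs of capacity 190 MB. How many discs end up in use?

4

  50 → disc 1 (new)  [load 50/190]
  50 → disc 1  [load 100/190]
  120 → disc 2 (new)  [load 120/190]
  50 → disc 2  [load 170/190]
  120 → disc 3 (new)  [load 120/190]
  140 → disc 4 (new)  [load 140/190]
  60 → disc 3  [load 180/190]
  30 → disc 4  [load 170/190]
4 discs opened.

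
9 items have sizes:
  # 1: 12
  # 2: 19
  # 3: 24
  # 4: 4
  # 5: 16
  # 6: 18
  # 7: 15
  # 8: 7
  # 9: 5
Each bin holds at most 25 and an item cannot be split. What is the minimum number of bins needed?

Total = 24 + 19 + 18 + 16 + 15 + 12 + 7 + 5 + 4 = 120.
Lower bound: ⌈120/25⌉ = 5 bins.
A packing using 6 bins:
  bin 1: 24 = 24
  bin 2: 19 + 5 = 24
  bin 3: 18 + 7 = 25
  bin 4: 16 + 4 = 20
  bin 5: 15 = 15
  bin 6: 12 = 12
No arrangement into 5 bins stays within capacity, so 6 is optimal.

6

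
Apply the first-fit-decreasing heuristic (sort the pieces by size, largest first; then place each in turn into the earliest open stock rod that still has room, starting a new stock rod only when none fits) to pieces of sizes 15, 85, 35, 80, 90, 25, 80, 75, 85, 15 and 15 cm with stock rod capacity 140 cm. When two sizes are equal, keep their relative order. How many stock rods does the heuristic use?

6

Sorted descending: 90, 85, 85, 80, 80, 75, 35, 25, 15, 15, 15.
  90 → stock rod 1 (new)  [load 90/140]
  85 → stock rod 2 (new)  [load 85/140]
  85 → stock rod 3 (new)  [load 85/140]
  80 → stock rod 4 (new)  [load 80/140]
  80 → stock rod 5 (new)  [load 80/140]
  75 → stock rod 6 (new)  [load 75/140]
  35 → stock rod 1  [load 125/140]
  25 → stock rod 2  [load 110/140]
  15 → stock rod 1  [load 140/140]
  15 → stock rod 2  [load 125/140]
  15 → stock rod 2  [load 140/140]
6 stock rods opened.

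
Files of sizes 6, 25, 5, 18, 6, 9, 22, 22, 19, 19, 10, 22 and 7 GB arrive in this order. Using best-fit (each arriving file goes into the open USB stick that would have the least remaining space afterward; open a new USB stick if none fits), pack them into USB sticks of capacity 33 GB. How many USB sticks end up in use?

7

  6 → USB stick 1 (new)  [load 6/33]
  25 → USB stick 1  [load 31/33]
  5 → USB stick 2 (new)  [load 5/33]
  18 → USB stick 2  [load 23/33]
  6 → USB stick 2  [load 29/33]
  9 → USB stick 3 (new)  [load 9/33]
  22 → USB stick 3  [load 31/33]
  22 → USB stick 4 (new)  [load 22/33]
  19 → USB stick 5 (new)  [load 19/33]
  19 → USB stick 6 (new)  [load 19/33]
  10 → USB stick 4  [load 32/33]
  22 → USB stick 7 (new)  [load 22/33]
  7 → USB stick 7  [load 29/33]
7 USB sticks opened.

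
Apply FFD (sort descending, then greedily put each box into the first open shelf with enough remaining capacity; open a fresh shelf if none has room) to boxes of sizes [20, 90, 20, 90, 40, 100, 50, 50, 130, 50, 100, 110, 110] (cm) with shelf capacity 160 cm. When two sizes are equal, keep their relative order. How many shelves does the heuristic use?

7

Sorted descending: 130, 110, 110, 100, 100, 90, 90, 50, 50, 50, 40, 20, 20.
  130 → shelf 1 (new)  [load 130/160]
  110 → shelf 2 (new)  [load 110/160]
  110 → shelf 3 (new)  [load 110/160]
  100 → shelf 4 (new)  [load 100/160]
  100 → shelf 5 (new)  [load 100/160]
  90 → shelf 6 (new)  [load 90/160]
  90 → shelf 7 (new)  [load 90/160]
  50 → shelf 2  [load 160/160]
  50 → shelf 3  [load 160/160]
  50 → shelf 4  [load 150/160]
  40 → shelf 5  [load 140/160]
  20 → shelf 1  [load 150/160]
  20 → shelf 5  [load 160/160]
7 shelves opened.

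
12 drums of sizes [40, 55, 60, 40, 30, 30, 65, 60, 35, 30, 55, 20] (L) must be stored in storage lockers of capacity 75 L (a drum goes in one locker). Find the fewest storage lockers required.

Total = 65 + 60 + 60 + 55 + 55 + 40 + 40 + 35 + 30 + 30 + 30 + 20 = 520 L.
Lower bound: ⌈520/75⌉ = 7 storage lockers.
A packing using 8 storage lockers:
  locker 1: 65 = 65
  locker 2: 60 = 60
  locker 3: 60 = 60
  locker 4: 55 + 20 = 75
  locker 5: 55 = 55
  locker 6: 40 + 35 = 75
  locker 7: 40 + 30 = 70
  locker 8: 30 + 30 = 60
No arrangement into 7 storage lockers stays within capacity, so 8 is optimal.

8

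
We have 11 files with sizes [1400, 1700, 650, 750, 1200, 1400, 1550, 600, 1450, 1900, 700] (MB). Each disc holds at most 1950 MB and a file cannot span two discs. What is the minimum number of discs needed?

8

Total = 1900 + 1700 + 1550 + 1450 + 1400 + 1400 + 1200 + 750 + 700 + 650 + 600 = 13300 MB.
Lower bound: ⌈13300/1950⌉ = 7 discs.
A packing using 8 discs:
  disc 1: 1900 = 1900
  disc 2: 1700 = 1700
  disc 3: 1550 = 1550
  disc 4: 1450 = 1450
  disc 5: 1400 = 1400
  disc 6: 1400 = 1400
  disc 7: 1200 + 750 = 1950
  disc 8: 700 + 650 + 600 = 1950
No arrangement into 7 discs stays within capacity, so 8 is optimal.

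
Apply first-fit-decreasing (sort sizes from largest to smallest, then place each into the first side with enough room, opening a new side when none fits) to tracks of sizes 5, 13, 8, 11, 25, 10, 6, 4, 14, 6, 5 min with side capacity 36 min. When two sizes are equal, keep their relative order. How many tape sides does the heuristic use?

3

Sorted descending: 25, 14, 13, 11, 10, 8, 6, 6, 5, 5, 4.
  25 → side 1 (new)  [load 25/36]
  14 → side 2 (new)  [load 14/36]
  13 → side 2  [load 27/36]
  11 → side 1  [load 36/36]
  10 → side 3 (new)  [load 10/36]
  8 → side 2  [load 35/36]
  6 → side 3  [load 16/36]
  6 → side 3  [load 22/36]
  5 → side 3  [load 27/36]
  5 → side 3  [load 32/36]
  4 → side 3  [load 36/36]
3 tape sides opened.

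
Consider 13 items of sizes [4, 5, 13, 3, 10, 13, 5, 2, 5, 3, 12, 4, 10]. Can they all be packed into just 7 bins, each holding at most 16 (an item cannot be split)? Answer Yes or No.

A valid assignment using 6 bins:
  bin 1: 13 + 3 = 16
  bin 2: 13 + 3 = 16
  bin 3: 12 + 4 = 16
  bin 4: 10 + 5 = 15
  bin 5: 10 + 5 = 15
  bin 6: 5 + 4 + 2 = 11
That uses only 6 ≤ 7, so 7 bins are enough.

Yes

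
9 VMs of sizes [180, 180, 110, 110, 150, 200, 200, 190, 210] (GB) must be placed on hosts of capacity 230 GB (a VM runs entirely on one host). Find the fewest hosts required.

8

Total = 210 + 200 + 200 + 190 + 180 + 180 + 150 + 110 + 110 = 1530 GB.
Lower bound: ⌈1530/230⌉ = 7 hosts.
A packing using 8 hosts:
  host 1: 210 = 210
  host 2: 200 = 200
  host 3: 200 = 200
  host 4: 190 = 190
  host 5: 180 = 180
  host 6: 180 = 180
  host 7: 150 = 150
  host 8: 110 + 110 = 220
No arrangement into 7 hosts stays within capacity, so 8 is optimal.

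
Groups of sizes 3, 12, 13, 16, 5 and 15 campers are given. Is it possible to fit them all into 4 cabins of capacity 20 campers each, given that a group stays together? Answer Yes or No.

A valid assignment using 4 cabins:
  cabin 1: 16 + 3 = 19
  cabin 2: 15 + 5 = 20
  cabin 3: 13 = 13
  cabin 4: 12 = 12
Every load is within 20 campers, so 4 cabins suffice.

Yes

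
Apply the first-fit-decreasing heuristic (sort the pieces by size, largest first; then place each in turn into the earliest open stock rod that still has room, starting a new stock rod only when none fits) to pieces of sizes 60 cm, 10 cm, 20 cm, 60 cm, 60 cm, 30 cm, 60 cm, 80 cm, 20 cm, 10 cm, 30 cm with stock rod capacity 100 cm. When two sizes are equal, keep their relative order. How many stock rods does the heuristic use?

5

Sorted descending: 80, 60, 60, 60, 60, 30, 30, 20, 20, 10, 10.
  80 → stock rod 1 (new)  [load 80/100]
  60 → stock rod 2 (new)  [load 60/100]
  60 → stock rod 3 (new)  [load 60/100]
  60 → stock rod 4 (new)  [load 60/100]
  60 → stock rod 5 (new)  [load 60/100]
  30 → stock rod 2  [load 90/100]
  30 → stock rod 3  [load 90/100]
  20 → stock rod 1  [load 100/100]
  20 → stock rod 4  [load 80/100]
  10 → stock rod 2  [load 100/100]
  10 → stock rod 3  [load 100/100]
5 stock rods opened.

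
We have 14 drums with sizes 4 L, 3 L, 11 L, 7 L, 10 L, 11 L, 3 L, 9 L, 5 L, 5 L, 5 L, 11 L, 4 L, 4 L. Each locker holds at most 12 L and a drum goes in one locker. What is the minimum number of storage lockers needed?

9

Total = 11 + 11 + 11 + 10 + 9 + 7 + 5 + 5 + 5 + 4 + 4 + 4 + 3 + 3 = 92 L.
Lower bound: ⌈92/12⌉ = 8 storage lockers.
A packing using 9 storage lockers:
  locker 1: 11 = 11
  locker 2: 11 = 11
  locker 3: 11 = 11
  locker 4: 10 = 10
  locker 5: 9 + 3 = 12
  locker 6: 7 + 5 = 12
  locker 7: 5 + 5 = 10
  locker 8: 4 + 4 + 4 = 12
  locker 9: 3 = 3
No arrangement into 8 storage lockers stays within capacity, so 9 is optimal.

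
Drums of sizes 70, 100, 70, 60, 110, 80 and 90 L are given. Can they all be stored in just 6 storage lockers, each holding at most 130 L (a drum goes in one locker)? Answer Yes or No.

A valid assignment using 6 storage lockers:
  locker 1: 110 = 110
  locker 2: 100 = 100
  locker 3: 90 = 90
  locker 4: 80 = 80
  locker 5: 70 + 60 = 130
  locker 6: 70 = 70
Every load is within 130 L, so 6 storage lockers suffice.

Yes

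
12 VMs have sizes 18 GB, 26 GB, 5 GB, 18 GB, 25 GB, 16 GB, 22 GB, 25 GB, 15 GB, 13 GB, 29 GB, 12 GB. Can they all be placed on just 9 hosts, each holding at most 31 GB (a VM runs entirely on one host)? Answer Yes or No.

Yes

A valid assignment using 8 hosts:
  host 1: 29 = 29
  host 2: 26 + 5 = 31
  host 3: 25 = 25
  host 4: 25 = 25
  host 5: 22 = 22
  host 6: 18 + 13 = 31
  host 7: 18 + 12 = 30
  host 8: 16 + 15 = 31
That uses only 8 ≤ 9, so 9 hosts are enough.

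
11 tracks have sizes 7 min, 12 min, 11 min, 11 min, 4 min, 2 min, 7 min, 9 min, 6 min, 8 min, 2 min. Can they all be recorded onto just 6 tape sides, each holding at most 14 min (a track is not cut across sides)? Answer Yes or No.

A valid assignment using 6 tape sides:
  side 1: 12 + 2 = 14
  side 2: 11 + 2 = 13
  side 3: 11 = 11
  side 4: 9 + 4 = 13
  side 5: 8 + 6 = 14
  side 6: 7 + 7 = 14
Every load is within 14 min, so 6 tape sides suffice.

Yes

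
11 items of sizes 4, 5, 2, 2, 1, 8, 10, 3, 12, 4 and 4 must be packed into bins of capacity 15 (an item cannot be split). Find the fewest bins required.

Total = 12 + 10 + 8 + 5 + 4 + 4 + 4 + 3 + 2 + 2 + 1 = 55.
Lower bound: ⌈55/15⌉ = 4 bins.
A packing using 4 bins:
  bin 1: 12 + 3 = 15
  bin 2: 10 + 5 = 15
  bin 3: 8 + 4 + 2 + 1 = 15
  bin 4: 4 + 4 + 2 = 10
This matches the lower bound, so 4 is optimal.

4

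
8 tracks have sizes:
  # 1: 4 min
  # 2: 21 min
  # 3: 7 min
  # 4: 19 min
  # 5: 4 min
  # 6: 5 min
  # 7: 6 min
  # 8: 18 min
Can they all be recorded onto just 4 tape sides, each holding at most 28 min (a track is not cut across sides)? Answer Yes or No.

Yes

A valid assignment using 3 tape sides:
  side 1: 21 + 7 = 28
  side 2: 19 + 5 + 4 = 28
  side 3: 18 + 6 + 4 = 28
That uses only 3 ≤ 4, so 4 tape sides are enough.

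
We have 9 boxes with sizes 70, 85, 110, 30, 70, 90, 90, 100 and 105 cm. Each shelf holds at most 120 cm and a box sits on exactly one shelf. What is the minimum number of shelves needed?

8

Total = 110 + 105 + 100 + 90 + 90 + 85 + 70 + 70 + 30 = 750 cm.
Lower bound: ⌈750/120⌉ = 7 shelves.
Also, 8 boxes each exceed 60 cm, and no two of those can share a shelf, so at least 8 shelves are needed.
A packing using 8 shelves:
  shelf 1: 110 = 110
  shelf 2: 105 = 105
  shelf 3: 100 = 100
  shelf 4: 90 + 30 = 120
  shelf 5: 90 = 90
  shelf 6: 85 = 85
  shelf 7: 70 = 70
  shelf 8: 70 = 70
This matches the lower bound, so 8 is optimal.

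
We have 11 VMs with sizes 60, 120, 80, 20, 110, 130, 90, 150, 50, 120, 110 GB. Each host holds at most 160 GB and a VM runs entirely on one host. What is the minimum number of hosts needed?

8

Total = 150 + 130 + 120 + 120 + 110 + 110 + 90 + 80 + 60 + 50 + 20 = 1040 GB.
Lower bound: ⌈1040/160⌉ = 7 hosts.
A packing using 8 hosts:
  host 1: 150 = 150
  host 2: 130 + 20 = 150
  host 3: 120 = 120
  host 4: 120 = 120
  host 5: 110 + 50 = 160
  host 6: 110 = 110
  host 7: 90 + 60 = 150
  host 8: 80 = 80
No arrangement into 7 hosts stays within capacity, so 8 is optimal.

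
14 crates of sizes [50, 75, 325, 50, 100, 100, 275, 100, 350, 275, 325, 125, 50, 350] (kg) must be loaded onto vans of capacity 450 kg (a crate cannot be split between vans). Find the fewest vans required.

6

Total = 350 + 350 + 325 + 325 + 275 + 275 + 125 + 100 + 100 + 100 + 75 + 50 + 50 + 50 = 2550 kg.
Lower bound: ⌈2550/450⌉ = 6 vans.
A packing using 6 vans:
  van 1: 350 + 100 = 450
  van 2: 350 + 100 = 450
  van 3: 325 + 125 = 450
  van 4: 325 + 100 = 425
  van 5: 275 + 75 + 50 + 50 = 450
  van 6: 275 + 50 = 325
This matches the lower bound, so 6 is optimal.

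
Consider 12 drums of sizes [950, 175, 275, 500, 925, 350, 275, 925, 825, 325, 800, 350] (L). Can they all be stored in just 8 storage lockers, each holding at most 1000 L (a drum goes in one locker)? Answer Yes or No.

A valid assignment using 8 storage lockers:
  locker 1: 950 = 950
  locker 2: 925 = 925
  locker 3: 925 = 925
  locker 4: 825 + 175 = 1000
  locker 5: 800 = 800
  locker 6: 500 + 350 = 850
  locker 7: 350 + 325 + 275 = 950
  locker 8: 275 = 275
Every load is within 1000 L, so 8 storage lockers suffice.

Yes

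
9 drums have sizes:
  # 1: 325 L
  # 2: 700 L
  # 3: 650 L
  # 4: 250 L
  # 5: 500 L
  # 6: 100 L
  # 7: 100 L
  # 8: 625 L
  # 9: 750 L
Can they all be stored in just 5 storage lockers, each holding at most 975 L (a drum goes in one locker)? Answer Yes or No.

Yes

A valid assignment using 5 storage lockers:
  locker 1: 750 + 100 + 100 = 950
  locker 2: 700 + 250 = 950
  locker 3: 650 + 325 = 975
  locker 4: 625 = 625
  locker 5: 500 = 500
Every load is within 975 L, so 5 storage lockers suffice.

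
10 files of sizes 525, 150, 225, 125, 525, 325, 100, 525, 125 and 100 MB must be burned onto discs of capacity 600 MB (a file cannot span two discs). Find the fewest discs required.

5

Total = 525 + 525 + 525 + 325 + 225 + 150 + 125 + 125 + 100 + 100 = 2725 MB.
Lower bound: ⌈2725/600⌉ = 5 discs.
A packing using 5 discs:
  disc 1: 525 = 525
  disc 2: 525 = 525
  disc 3: 525 = 525
  disc 4: 325 + 225 = 550
  disc 5: 150 + 125 + 125 + 100 + 100 = 600
This matches the lower bound, so 5 is optimal.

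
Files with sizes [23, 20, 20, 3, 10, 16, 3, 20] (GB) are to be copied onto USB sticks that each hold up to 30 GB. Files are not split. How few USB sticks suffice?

5

Total = 23 + 20 + 20 + 20 + 16 + 10 + 3 + 3 = 115 GB.
Lower bound: ⌈115/30⌉ = 4 USB sticks.
Also, 5 files each exceed 15 GB, and no two of those can share a USB stick, so at least 5 USB sticks are needed.
A packing using 5 USB sticks:
  USB stick 1: 23 + 3 + 3 = 29
  USB stick 2: 20 + 10 = 30
  USB stick 3: 20 = 20
  USB stick 4: 20 = 20
  USB stick 5: 16 = 16
This matches the lower bound, so 5 is optimal.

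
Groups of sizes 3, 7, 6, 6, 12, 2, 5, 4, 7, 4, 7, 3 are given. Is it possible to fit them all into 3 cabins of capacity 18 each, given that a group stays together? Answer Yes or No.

Total = 66; ⌈66/18⌉ = 4.
At least 4 cabins are required, but only 3 are allowed.

No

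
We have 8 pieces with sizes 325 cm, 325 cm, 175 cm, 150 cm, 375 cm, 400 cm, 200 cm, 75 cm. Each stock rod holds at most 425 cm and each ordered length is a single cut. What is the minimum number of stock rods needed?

Total = 400 + 375 + 325 + 325 + 200 + 175 + 150 + 75 = 2025 cm.
Lower bound: ⌈2025/425⌉ = 5 stock rods.
A packing using 6 stock rods:
  stock rod 1: 400 = 400
  stock rod 2: 375 = 375
  stock rod 3: 325 + 75 = 400
  stock rod 4: 325 = 325
  stock rod 5: 200 + 175 = 375
  stock rod 6: 150 = 150
No arrangement into 5 stock rods stays within capacity, so 6 is optimal.

6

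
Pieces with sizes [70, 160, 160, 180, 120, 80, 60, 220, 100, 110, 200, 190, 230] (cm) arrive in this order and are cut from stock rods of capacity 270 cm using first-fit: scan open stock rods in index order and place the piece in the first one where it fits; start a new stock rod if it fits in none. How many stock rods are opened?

  70 → stock rod 1 (new)  [load 70/270]
  160 → stock rod 1  [load 230/270]
  160 → stock rod 2 (new)  [load 160/270]
  180 → stock rod 3 (new)  [load 180/270]
  120 → stock rod 4 (new)  [load 120/270]
  80 → stock rod 2  [load 240/270]
  60 → stock rod 3  [load 240/270]
  220 → stock rod 5 (new)  [load 220/270]
  100 → stock rod 4  [load 220/270]
  110 → stock rod 6 (new)  [load 110/270]
  200 → stock rod 7 (new)  [load 200/270]
  190 → stock rod 8 (new)  [load 190/270]
  230 → stock rod 9 (new)  [load 230/270]
9 stock rods opened.

9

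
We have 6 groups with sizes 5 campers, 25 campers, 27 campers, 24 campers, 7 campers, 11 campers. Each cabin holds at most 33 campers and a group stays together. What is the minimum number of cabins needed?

Total = 27 + 25 + 24 + 11 + 7 + 5 = 99 campers.
Lower bound: ⌈99/33⌉ = 3 cabins.
A packing using 4 cabins:
  cabin 1: 27 + 5 = 32
  cabin 2: 25 + 7 = 32
  cabin 3: 24 = 24
  cabin 4: 11 = 11
No arrangement into 3 cabins stays within capacity, so 4 is optimal.

4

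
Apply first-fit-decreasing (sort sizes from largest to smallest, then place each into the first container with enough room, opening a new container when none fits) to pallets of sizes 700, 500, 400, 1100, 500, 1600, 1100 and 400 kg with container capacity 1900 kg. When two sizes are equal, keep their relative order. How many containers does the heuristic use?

4

Sorted descending: 1600, 1100, 1100, 700, 500, 500, 400, 400.
  1600 → container 1 (new)  [load 1600/1900]
  1100 → container 2 (new)  [load 1100/1900]
  1100 → container 3 (new)  [load 1100/1900]
  700 → container 2  [load 1800/1900]
  500 → container 3  [load 1600/1900]
  500 → container 4 (new)  [load 500/1900]
  400 → container 4  [load 900/1900]
  400 → container 4  [load 1300/1900]
4 containers opened.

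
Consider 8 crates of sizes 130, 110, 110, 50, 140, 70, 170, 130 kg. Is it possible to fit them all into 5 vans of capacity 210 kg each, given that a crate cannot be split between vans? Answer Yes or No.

No

Total = 910 kg; ⌈910/210⌉ = 5.
6 crates each exceed half the capacity and cannot share a van, forcing at least 6 vans.
At least 6 vans are required, but only 5 are allowed.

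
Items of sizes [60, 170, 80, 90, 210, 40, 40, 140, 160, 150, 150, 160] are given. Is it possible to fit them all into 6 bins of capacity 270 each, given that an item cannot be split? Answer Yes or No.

No

Total = 1450; ⌈1450/270⌉ = 6.
7 items each exceed half the capacity and cannot share a bin, forcing at least 7 bins.
At least 7 bins are required, but only 6 are allowed.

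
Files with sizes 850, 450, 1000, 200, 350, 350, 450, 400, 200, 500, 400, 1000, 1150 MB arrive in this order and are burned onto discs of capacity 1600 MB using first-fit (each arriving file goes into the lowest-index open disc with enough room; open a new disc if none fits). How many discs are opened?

  850 → disc 1 (new)  [load 850/1600]
  450 → disc 1  [load 1300/1600]
  1000 → disc 2 (new)  [load 1000/1600]
  200 → disc 1  [load 1500/1600]
  350 → disc 2  [load 1350/1600]
  350 → disc 3 (new)  [load 350/1600]
  450 → disc 3  [load 800/1600]
  400 → disc 3  [load 1200/1600]
  200 → disc 2  [load 1550/1600]
  500 → disc 4 (new)  [load 500/1600]
  400 → disc 3  [load 1600/1600]
  1000 → disc 4  [load 1500/1600]
  1150 → disc 5 (new)  [load 1150/1600]
5 discs opened.

5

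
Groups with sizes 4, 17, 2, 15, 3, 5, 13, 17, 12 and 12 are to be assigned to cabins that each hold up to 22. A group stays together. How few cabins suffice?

Total = 17 + 17 + 15 + 13 + 12 + 12 + 5 + 4 + 3 + 2 = 100.
Lower bound: ⌈100/22⌉ = 5 cabins.
Also, 6 groups each exceed 11, and no two of those can share a cabin, so at least 6 cabins are needed.
A packing using 6 cabins:
  cabin 1: 17 + 5 = 22
  cabin 2: 17 + 4 = 21
  cabin 3: 15 + 3 + 2 = 20
  cabin 4: 13 = 13
  cabin 5: 12 = 12
  cabin 6: 12 = 12
This matches the lower bound, so 6 is optimal.

6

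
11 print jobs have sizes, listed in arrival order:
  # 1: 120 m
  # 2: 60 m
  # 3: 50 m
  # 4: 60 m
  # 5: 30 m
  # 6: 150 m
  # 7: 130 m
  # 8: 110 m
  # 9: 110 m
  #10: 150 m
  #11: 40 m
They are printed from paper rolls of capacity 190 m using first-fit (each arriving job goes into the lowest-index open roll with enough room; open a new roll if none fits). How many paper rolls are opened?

  120 → roll 1 (new)  [load 120/190]
  60 → roll 1  [load 180/190]
  50 → roll 2 (new)  [load 50/190]
  60 → roll 2  [load 110/190]
  30 → roll 2  [load 140/190]
  150 → roll 3 (new)  [load 150/190]
  130 → roll 4 (new)  [load 130/190]
  110 → roll 5 (new)  [load 110/190]
  110 → roll 6 (new)  [load 110/190]
  150 → roll 7 (new)  [load 150/190]
  40 → roll 2  [load 180/190]
7 paper rolls opened.

7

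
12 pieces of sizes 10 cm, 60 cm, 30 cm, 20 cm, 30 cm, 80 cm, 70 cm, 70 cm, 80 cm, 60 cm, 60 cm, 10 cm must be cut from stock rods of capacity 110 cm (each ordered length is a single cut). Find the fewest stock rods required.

Total = 80 + 80 + 70 + 70 + 60 + 60 + 60 + 30 + 30 + 20 + 10 + 10 = 580 cm.
Lower bound: ⌈580/110⌉ = 6 stock rods.
Also, 7 pieces each exceed 55 cm, and no two of those can share a stock rod, so at least 7 stock rods are needed.
A packing using 7 stock rods:
  stock rod 1: 80 + 30 = 110
  stock rod 2: 80 + 30 = 110
  stock rod 3: 70 + 20 + 10 + 10 = 110
  stock rod 4: 70 = 70
  stock rod 5: 60 = 60
  stock rod 6: 60 = 60
  stock rod 7: 60 = 60
This matches the lower bound, so 7 is optimal.

7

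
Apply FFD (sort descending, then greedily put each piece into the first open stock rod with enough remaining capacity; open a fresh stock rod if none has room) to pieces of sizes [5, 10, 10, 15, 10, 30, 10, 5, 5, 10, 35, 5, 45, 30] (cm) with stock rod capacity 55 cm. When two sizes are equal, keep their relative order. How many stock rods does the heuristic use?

Sorted descending: 45, 35, 30, 30, 15, 10, 10, 10, 10, 10, 5, 5, 5, 5.
  45 → stock rod 1 (new)  [load 45/55]
  35 → stock rod 2 (new)  [load 35/55]
  30 → stock rod 3 (new)  [load 30/55]
  30 → stock rod 4 (new)  [load 30/55]
  15 → stock rod 2  [load 50/55]
  10 → stock rod 1  [load 55/55]
  10 → stock rod 3  [load 40/55]
  10 → stock rod 3  [load 50/55]
  10 → stock rod 4  [load 40/55]
  10 → stock rod 4  [load 50/55]
  5 → stock rod 2  [load 55/55]
  5 → stock rod 3  [load 55/55]
  5 → stock rod 4  [load 55/55]
  5 → stock rod 5 (new)  [load 5/55]
5 stock rods opened.

5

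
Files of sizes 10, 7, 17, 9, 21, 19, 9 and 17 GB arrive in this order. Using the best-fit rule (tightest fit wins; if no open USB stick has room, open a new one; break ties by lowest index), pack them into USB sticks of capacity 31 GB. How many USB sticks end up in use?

5

  10 → USB stick 1 (new)  [load 10/31]
  7 → USB stick 1  [load 17/31]
  17 → USB stick 2 (new)  [load 17/31]
  9 → USB stick 1  [load 26/31]
  21 → USB stick 3 (new)  [load 21/31]
  19 → USB stick 4 (new)  [load 19/31]
  9 → USB stick 3  [load 30/31]
  17 → USB stick 5 (new)  [load 17/31]
5 USB sticks opened.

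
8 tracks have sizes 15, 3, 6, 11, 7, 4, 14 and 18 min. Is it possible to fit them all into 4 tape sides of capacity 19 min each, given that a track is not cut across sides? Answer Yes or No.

No

Total = 78 min; ⌈78/19⌉ = 5.
At least 5 tape sides are required, but only 4 are allowed.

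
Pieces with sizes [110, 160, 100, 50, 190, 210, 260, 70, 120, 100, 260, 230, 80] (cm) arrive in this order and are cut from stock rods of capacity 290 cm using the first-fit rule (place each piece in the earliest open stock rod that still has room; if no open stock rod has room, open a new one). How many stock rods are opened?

8

  110 → stock rod 1 (new)  [load 110/290]
  160 → stock rod 1  [load 270/290]
  100 → stock rod 2 (new)  [load 100/290]
  50 → stock rod 2  [load 150/290]
  190 → stock rod 3 (new)  [load 190/290]
  210 → stock rod 4 (new)  [load 210/290]
  260 → stock rod 5 (new)  [load 260/290]
  70 → stock rod 2  [load 220/290]
  120 → stock rod 6 (new)  [load 120/290]
  100 → stock rod 3  [load 290/290]
  260 → stock rod 7 (new)  [load 260/290]
  230 → stock rod 8 (new)  [load 230/290]
  80 → stock rod 4  [load 290/290]
8 stock rods opened.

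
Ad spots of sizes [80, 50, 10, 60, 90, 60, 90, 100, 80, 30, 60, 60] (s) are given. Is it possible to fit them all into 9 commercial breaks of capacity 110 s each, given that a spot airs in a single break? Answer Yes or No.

Yes

A valid assignment using 9 commercial breaks:
  break 1: 100 + 10 = 110
  break 2: 90 = 90
  break 3: 90 = 90
  break 4: 80 + 30 = 110
  break 5: 80 = 80
  break 6: 60 + 50 = 110
  break 7: 60 = 60
  break 8: 60 = 60
  break 9: 60 = 60
Every load is within 110 s, so 9 commercial breaks suffice.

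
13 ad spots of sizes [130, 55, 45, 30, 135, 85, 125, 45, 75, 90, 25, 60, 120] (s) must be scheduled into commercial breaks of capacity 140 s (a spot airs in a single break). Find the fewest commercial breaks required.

Total = 135 + 130 + 125 + 120 + 90 + 85 + 75 + 60 + 55 + 45 + 45 + 30 + 25 = 1020 s.
Lower bound: ⌈1020/140⌉ = 8 commercial breaks.
A packing using 8 commercial breaks:
  break 1: 135 = 135
  break 2: 130 = 130
  break 3: 125 = 125
  break 4: 120 = 120
  break 5: 90 + 45 = 135
  break 6: 85 + 55 = 140
  break 7: 75 + 60 = 135
  break 8: 45 + 30 + 25 = 100
This matches the lower bound, so 8 is optimal.

8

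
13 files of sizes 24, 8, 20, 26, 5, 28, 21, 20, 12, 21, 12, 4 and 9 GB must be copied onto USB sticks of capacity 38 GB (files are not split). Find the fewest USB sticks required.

Total = 28 + 26 + 24 + 21 + 21 + 20 + 20 + 12 + 12 + 9 + 8 + 5 + 4 = 210 GB.
Lower bound: ⌈210/38⌉ = 6 USB sticks.
Also, 7 files each exceed 19 GB, and no two of those can share a USB stick, so at least 7 USB sticks are needed.
A packing using 7 USB sticks:
  USB stick 1: 28 + 9 = 37
  USB stick 2: 26 + 12 = 38
  USB stick 3: 24 + 12 = 36
  USB stick 4: 21 + 8 + 5 + 4 = 38
  USB stick 5: 21 = 21
  USB stick 6: 20 = 20
  USB stick 7: 20 = 20
This matches the lower bound, so 7 is optimal.

7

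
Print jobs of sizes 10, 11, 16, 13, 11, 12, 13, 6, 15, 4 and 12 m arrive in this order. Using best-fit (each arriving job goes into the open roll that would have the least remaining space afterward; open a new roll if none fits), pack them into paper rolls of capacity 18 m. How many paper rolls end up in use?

  10 → roll 1 (new)  [load 10/18]
  11 → roll 2 (new)  [load 11/18]
  16 → roll 3 (new)  [load 16/18]
  13 → roll 4 (new)  [load 13/18]
  11 → roll 5 (new)  [load 11/18]
  12 → roll 6 (new)  [load 12/18]
  13 → roll 7 (new)  [load 13/18]
  6 → roll 6  [load 18/18]
  15 → roll 8 (new)  [load 15/18]
  4 → roll 4  [load 17/18]
  12 → roll 9 (new)  [load 12/18]
9 paper rolls opened.

9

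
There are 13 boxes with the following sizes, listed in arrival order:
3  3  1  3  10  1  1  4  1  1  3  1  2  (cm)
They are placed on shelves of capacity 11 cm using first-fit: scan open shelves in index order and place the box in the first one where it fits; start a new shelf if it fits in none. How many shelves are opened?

  3 → shelf 1 (new)  [load 3/11]
  3 → shelf 1  [load 6/11]
  1 → shelf 1  [load 7/11]
  3 → shelf 1  [load 10/11]
  10 → shelf 2 (new)  [load 10/11]
  1 → shelf 1  [load 11/11]
  1 → shelf 2  [load 11/11]
  4 → shelf 3 (new)  [load 4/11]
  1 → shelf 3  [load 5/11]
  1 → shelf 3  [load 6/11]
  3 → shelf 3  [load 9/11]
  1 → shelf 3  [load 10/11]
  2 → shelf 4 (new)  [load 2/11]
4 shelves opened.

4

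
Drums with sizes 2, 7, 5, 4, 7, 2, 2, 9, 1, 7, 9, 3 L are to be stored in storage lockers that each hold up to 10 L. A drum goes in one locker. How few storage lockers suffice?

Total = 9 + 9 + 7 + 7 + 7 + 5 + 4 + 3 + 2 + 2 + 2 + 1 = 58 L.
Lower bound: ⌈58/10⌉ = 6 storage lockers.
A packing using 7 storage lockers:
  locker 1: 9 + 1 = 10
  locker 2: 9 = 9
  locker 3: 7 + 3 = 10
  locker 4: 7 + 2 = 9
  locker 5: 7 + 2 = 9
  locker 6: 5 + 4 = 9
  locker 7: 2 = 2
No arrangement into 6 storage lockers stays within capacity, so 7 is optimal.

7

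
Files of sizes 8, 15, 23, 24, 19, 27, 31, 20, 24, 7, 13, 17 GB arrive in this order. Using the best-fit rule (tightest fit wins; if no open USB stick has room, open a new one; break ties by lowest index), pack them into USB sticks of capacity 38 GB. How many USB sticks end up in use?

8

  8 → USB stick 1 (new)  [load 8/38]
  15 → USB stick 1  [load 23/38]
  23 → USB stick 2 (new)  [load 23/38]
  24 → USB stick 3 (new)  [load 24/38]
  19 → USB stick 4 (new)  [load 19/38]
  27 → USB stick 5 (new)  [load 27/38]
  31 → USB stick 6 (new)  [load 31/38]
  20 → USB stick 7 (new)  [load 20/38]
  24 → USB stick 8 (new)  [load 24/38]
  7 → USB stick 6  [load 38/38]
  13 → USB stick 3  [load 37/38]
  17 → USB stick 7  [load 37/38]
8 USB sticks opened.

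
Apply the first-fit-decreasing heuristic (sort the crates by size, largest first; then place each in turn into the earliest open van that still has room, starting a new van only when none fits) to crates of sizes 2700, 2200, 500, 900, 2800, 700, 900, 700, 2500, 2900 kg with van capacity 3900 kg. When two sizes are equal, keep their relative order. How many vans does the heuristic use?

Sorted descending: 2900, 2800, 2700, 2500, 2200, 900, 900, 700, 700, 500.
  2900 → van 1 (new)  [load 2900/3900]
  2800 → van 2 (new)  [load 2800/3900]
  2700 → van 3 (new)  [load 2700/3900]
  2500 → van 4 (new)  [load 2500/3900]
  2200 → van 5 (new)  [load 2200/3900]
  900 → van 1  [load 3800/3900]
  900 → van 2  [load 3700/3900]
  700 → van 3  [load 3400/3900]
  700 → van 4  [load 3200/3900]
  500 → van 3  [load 3900/3900]
5 vans opened.

5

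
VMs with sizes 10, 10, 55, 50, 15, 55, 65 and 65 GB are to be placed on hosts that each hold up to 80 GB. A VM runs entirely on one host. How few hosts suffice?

Total = 65 + 65 + 55 + 55 + 50 + 15 + 10 + 10 = 325 GB.
Lower bound: ⌈325/80⌉ = 5 hosts.
A packing using 5 hosts:
  host 1: 65 + 15 = 80
  host 2: 65 + 10 = 75
  host 3: 55 + 10 = 65
  host 4: 55 = 55
  host 5: 50 = 50
This matches the lower bound, so 5 is optimal.

5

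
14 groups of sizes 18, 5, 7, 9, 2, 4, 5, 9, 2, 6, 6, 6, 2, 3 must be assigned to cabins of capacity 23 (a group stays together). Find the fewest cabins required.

Total = 18 + 9 + 9 + 7 + 6 + 6 + 6 + 5 + 5 + 4 + 3 + 2 + 2 + 2 = 84.
Lower bound: ⌈84/23⌉ = 4 cabins.
A packing using 4 cabins:
  cabin 1: 18 + 5 = 23
  cabin 2: 9 + 9 + 5 = 23
  cabin 3: 7 + 6 + 6 + 4 = 23
  cabin 4: 6 + 3 + 2 + 2 + 2 = 15
This matches the lower bound, so 4 is optimal.

4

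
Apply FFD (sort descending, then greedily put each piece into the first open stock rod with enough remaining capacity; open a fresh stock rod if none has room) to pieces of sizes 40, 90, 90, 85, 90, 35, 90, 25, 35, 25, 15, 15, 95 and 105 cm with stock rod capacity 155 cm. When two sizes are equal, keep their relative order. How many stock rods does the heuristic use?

Sorted descending: 105, 95, 90, 90, 90, 90, 85, 40, 35, 35, 25, 25, 15, 15.
  105 → stock rod 1 (new)  [load 105/155]
  95 → stock rod 2 (new)  [load 95/155]
  90 → stock rod 3 (new)  [load 90/155]
  90 → stock rod 4 (new)  [load 90/155]
  90 → stock rod 5 (new)  [load 90/155]
  90 → stock rod 6 (new)  [load 90/155]
  85 → stock rod 7 (new)  [load 85/155]
  40 → stock rod 1  [load 145/155]
  35 → stock rod 2  [load 130/155]
  35 → stock rod 3  [load 125/155]
  25 → stock rod 2  [load 155/155]
  25 → stock rod 3  [load 150/155]
  15 → stock rod 4  [load 105/155]
  15 → stock rod 4  [load 120/155]
7 stock rods opened.

7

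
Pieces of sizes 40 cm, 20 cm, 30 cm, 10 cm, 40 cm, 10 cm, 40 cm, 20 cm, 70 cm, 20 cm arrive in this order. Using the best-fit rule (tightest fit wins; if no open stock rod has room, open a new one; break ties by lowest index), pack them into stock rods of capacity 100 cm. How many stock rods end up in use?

  40 → stock rod 1 (new)  [load 40/100]
  20 → stock rod 1  [load 60/100]
  30 → stock rod 1  [load 90/100]
  10 → stock rod 1  [load 100/100]
  40 → stock rod 2 (new)  [load 40/100]
  10 → stock rod 2  [load 50/100]
  40 → stock rod 2  [load 90/100]
  20 → stock rod 3 (new)  [load 20/100]
  70 → stock rod 3  [load 90/100]
  20 → stock rod 4 (new)  [load 20/100]
4 stock rods opened.

4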